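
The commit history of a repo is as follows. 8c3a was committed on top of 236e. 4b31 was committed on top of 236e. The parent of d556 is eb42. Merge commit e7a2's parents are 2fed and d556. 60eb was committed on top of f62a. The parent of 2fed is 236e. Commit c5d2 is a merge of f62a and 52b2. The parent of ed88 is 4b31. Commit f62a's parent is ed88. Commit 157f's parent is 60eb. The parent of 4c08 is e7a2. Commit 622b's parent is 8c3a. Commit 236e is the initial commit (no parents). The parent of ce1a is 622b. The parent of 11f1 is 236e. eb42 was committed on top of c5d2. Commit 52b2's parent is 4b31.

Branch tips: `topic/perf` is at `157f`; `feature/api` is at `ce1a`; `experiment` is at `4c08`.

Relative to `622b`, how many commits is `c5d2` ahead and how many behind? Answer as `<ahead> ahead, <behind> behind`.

5 ahead, 2 behind

Reachable from c5d2: {236e, 4b31, 52b2, c5d2, ed88, f62a}.
Reachable from 622b: {236e, 622b, 8c3a}.
Only in c5d2's history (ahead): {4b31, 52b2, c5d2, ed88, f62a} — 5.
Only in 622b's history (behind): {622b, 8c3a} — 2.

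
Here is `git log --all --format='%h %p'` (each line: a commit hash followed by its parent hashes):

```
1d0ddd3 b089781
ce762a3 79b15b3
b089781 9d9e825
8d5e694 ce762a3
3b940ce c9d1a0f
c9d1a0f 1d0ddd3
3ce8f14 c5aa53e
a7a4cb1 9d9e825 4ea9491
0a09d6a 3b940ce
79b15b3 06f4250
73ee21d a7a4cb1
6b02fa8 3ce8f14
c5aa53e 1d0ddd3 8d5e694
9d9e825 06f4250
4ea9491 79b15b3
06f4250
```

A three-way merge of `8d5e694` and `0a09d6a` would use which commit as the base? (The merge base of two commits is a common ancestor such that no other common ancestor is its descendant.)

Ancestors of 8d5e694: {06f4250, 79b15b3, 8d5e694, ce762a3}.
Ancestors of 0a09d6a: {06f4250, 0a09d6a, 1d0ddd3, 3b940ce, 9d9e825, b089781, c9d1a0f}.
Common ancestors: {06f4250}.
The only common ancestor is 06f4250, so it is the merge base.

06f4250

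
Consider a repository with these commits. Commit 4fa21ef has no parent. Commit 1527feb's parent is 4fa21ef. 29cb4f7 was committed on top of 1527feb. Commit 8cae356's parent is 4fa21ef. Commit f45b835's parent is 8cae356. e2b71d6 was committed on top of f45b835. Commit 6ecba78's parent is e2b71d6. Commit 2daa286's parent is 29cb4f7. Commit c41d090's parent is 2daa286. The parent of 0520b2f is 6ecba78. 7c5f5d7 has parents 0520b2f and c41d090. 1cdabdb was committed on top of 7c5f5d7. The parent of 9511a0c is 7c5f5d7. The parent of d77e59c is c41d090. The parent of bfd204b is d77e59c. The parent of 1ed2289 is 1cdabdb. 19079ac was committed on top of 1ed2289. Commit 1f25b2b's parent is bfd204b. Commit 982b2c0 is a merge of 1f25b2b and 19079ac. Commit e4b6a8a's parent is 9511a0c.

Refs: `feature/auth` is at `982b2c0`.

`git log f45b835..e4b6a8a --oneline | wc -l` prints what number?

Reachable from e4b6a8a: {0520b2f, 1527feb, 29cb4f7, 2daa286, 4fa21ef, 6ecba78, 7c5f5d7, 8cae356, 9511a0c, c41d090, e2b71d6, e4b6a8a, f45b835}.
Reachable from f45b835: {4fa21ef, 8cae356, f45b835}.
In e4b6a8a's history but not f45b835's: {0520b2f, 1527feb, 29cb4f7, 2daa286, 6ecba78, 7c5f5d7, 9511a0c, c41d090, e2b71d6, e4b6a8a} — 10 commits.

10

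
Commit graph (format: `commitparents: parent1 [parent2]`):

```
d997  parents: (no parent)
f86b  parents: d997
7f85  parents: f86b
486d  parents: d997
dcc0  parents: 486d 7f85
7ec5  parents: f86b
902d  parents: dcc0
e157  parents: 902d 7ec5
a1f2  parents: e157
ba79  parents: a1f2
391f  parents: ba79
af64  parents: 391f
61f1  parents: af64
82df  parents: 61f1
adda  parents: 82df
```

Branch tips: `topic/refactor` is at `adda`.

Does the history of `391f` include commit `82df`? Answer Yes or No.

No

Ancestors of 391f: {391f, 486d, 7ec5, 7f85, 902d, a1f2, ba79, d997, dcc0, e157, f86b}.
82df is not in that set, so it is not an ancestor of 391f.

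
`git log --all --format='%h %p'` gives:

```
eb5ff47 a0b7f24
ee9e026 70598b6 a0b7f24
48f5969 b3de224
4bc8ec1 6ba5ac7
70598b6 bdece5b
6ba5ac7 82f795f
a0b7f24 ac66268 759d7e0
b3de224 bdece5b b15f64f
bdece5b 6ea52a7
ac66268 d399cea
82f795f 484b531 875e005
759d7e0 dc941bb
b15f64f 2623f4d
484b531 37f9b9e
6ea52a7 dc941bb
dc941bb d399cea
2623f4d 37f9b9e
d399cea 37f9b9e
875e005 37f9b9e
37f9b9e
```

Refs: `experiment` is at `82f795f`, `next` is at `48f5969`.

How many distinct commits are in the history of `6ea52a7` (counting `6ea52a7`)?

4

Walking parent pointers from 6ea52a7: reachable set = {37f9b9e, 6ea52a7, d399cea, dc941bb}.
That is 4 commits.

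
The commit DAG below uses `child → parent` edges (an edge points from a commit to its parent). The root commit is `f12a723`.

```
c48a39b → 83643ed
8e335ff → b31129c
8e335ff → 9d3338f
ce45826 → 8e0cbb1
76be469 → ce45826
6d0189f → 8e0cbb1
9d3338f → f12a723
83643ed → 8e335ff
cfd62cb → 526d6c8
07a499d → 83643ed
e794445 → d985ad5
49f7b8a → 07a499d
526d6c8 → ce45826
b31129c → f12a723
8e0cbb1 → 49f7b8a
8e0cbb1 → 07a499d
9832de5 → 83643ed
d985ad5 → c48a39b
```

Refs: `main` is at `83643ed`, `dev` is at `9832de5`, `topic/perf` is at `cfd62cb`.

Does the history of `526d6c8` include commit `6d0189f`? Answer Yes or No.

Ancestors of 526d6c8: {07a499d, 49f7b8a, 526d6c8, 83643ed, 8e0cbb1, 8e335ff, 9d3338f, b31129c, ce45826, f12a723}.
6d0189f is not in that set, so it is not an ancestor of 526d6c8.

No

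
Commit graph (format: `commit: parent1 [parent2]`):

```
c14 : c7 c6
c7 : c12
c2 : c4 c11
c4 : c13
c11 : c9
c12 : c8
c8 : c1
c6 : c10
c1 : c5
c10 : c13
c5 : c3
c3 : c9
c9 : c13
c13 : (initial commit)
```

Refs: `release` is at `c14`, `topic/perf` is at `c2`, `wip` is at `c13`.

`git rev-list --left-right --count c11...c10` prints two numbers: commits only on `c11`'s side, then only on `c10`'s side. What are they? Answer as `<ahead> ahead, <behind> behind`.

Reachable from c11: {c11, c13, c9}.
Reachable from c10: {c10, c13}.
Only in c11's history (ahead): {c11, c9} — 2.
Only in c10's history (behind): {c10} — 1.

2 ahead, 1 behind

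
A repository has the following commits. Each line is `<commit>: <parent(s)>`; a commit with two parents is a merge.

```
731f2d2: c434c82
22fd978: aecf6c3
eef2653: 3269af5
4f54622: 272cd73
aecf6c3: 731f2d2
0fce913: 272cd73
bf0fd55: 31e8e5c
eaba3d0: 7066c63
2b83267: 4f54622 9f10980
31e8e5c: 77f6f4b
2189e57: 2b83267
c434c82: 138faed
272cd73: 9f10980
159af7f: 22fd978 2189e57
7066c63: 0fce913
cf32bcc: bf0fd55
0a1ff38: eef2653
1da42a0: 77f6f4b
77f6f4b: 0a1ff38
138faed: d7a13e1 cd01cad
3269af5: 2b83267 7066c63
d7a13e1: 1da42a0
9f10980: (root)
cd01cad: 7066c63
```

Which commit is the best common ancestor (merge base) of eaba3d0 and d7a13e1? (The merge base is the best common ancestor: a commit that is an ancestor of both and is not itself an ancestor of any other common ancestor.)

Ancestors of eaba3d0: {0fce913, 272cd73, 7066c63, 9f10980, eaba3d0}.
Ancestors of d7a13e1: {0a1ff38, 0fce913, 1da42a0, 272cd73, 2b83267, 3269af5, 4f54622, 7066c63, 77f6f4b, 9f10980, d7a13e1, eef2653}.
Common ancestors: {0fce913, 272cd73, 7066c63, 9f10980}.
Among these, 7066c63 is not an ancestor of any other common ancestor — it is the merge base.

7066c63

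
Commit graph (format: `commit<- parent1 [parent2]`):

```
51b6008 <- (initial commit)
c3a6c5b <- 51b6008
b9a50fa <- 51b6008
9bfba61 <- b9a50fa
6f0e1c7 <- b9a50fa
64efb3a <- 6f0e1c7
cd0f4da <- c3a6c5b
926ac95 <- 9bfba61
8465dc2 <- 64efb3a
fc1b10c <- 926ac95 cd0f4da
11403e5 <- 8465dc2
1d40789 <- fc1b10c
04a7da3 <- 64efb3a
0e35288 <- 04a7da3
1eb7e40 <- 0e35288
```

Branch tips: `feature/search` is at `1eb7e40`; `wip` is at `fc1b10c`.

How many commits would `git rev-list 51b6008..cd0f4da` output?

Reachable from cd0f4da: {51b6008, c3a6c5b, cd0f4da}.
Reachable from 51b6008: {51b6008}.
In cd0f4da's history but not 51b6008's: {c3a6c5b, cd0f4da} — 2 commits.

2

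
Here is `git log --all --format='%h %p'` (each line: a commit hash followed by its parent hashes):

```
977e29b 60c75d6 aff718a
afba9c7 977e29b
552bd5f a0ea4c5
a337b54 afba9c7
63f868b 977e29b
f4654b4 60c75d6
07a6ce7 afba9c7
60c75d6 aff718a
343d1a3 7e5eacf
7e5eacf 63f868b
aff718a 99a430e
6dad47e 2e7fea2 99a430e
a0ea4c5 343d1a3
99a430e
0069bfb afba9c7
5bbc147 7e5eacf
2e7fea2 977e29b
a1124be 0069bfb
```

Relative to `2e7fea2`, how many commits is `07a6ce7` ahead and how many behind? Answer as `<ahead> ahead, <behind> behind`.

2 ahead, 1 behind

Reachable from 07a6ce7: {07a6ce7, 60c75d6, 977e29b, 99a430e, afba9c7, aff718a}.
Reachable from 2e7fea2: {2e7fea2, 60c75d6, 977e29b, 99a430e, aff718a}.
Only in 07a6ce7's history (ahead): {07a6ce7, afba9c7} — 2.
Only in 2e7fea2's history (behind): {2e7fea2} — 1.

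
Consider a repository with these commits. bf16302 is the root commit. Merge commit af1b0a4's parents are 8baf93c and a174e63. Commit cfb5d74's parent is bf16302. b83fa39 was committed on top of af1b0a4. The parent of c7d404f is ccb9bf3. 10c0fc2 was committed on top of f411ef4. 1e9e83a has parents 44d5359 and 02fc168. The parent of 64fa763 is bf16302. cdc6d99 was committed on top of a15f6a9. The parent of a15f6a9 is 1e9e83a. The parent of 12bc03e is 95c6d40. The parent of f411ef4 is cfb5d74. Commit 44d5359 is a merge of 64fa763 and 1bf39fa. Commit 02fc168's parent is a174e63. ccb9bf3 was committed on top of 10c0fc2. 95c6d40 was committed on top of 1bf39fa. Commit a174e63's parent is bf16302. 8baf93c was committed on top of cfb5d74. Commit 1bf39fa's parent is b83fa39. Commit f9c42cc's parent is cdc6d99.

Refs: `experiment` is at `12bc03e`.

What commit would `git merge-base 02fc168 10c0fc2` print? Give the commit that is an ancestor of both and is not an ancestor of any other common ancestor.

bf16302

Ancestors of 02fc168: {02fc168, a174e63, bf16302}.
Ancestors of 10c0fc2: {10c0fc2, bf16302, cfb5d74, f411ef4}.
Common ancestors: {bf16302}.
The only common ancestor is bf16302, so it is the merge base.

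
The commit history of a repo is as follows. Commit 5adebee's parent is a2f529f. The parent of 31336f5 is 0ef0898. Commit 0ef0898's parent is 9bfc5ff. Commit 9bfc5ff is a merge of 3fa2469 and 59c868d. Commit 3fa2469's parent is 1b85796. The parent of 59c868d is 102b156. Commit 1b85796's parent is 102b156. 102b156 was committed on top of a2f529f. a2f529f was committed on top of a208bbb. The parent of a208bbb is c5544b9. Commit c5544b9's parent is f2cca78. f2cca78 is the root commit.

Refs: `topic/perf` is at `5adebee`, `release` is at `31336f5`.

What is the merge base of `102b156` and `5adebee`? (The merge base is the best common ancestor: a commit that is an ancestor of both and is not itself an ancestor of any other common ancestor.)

Ancestors of 102b156: {102b156, a208bbb, a2f529f, c5544b9, f2cca78}.
Ancestors of 5adebee: {5adebee, a208bbb, a2f529f, c5544b9, f2cca78}.
Common ancestors: {a208bbb, a2f529f, c5544b9, f2cca78}.
Among these, a2f529f is not an ancestor of any other common ancestor — it is the merge base.

a2f529f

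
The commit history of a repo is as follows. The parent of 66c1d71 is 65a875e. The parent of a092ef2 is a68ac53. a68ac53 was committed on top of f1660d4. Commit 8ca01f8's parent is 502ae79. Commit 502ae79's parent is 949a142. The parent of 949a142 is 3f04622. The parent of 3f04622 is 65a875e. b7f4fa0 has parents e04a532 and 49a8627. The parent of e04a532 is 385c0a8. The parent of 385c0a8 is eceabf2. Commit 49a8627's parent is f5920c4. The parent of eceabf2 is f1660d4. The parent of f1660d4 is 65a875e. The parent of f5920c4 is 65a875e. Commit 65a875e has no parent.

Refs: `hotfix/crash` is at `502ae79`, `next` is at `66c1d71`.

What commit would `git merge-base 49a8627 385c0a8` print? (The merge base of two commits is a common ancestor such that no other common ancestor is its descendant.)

65a875e

Ancestors of 49a8627: {49a8627, 65a875e, f5920c4}.
Ancestors of 385c0a8: {385c0a8, 65a875e, eceabf2, f1660d4}.
Common ancestors: {65a875e}.
The only common ancestor is 65a875e, so it is the merge base.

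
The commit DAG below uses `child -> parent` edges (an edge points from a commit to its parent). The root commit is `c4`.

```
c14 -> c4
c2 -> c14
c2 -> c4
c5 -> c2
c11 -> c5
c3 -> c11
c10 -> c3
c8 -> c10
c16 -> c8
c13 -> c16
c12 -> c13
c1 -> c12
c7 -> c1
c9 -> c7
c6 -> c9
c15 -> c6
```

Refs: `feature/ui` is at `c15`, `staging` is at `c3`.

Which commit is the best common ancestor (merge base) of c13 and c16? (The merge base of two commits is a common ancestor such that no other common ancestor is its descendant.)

Ancestors of c13: {c10, c11, c13, c14, c16, c2, c3, c4, c5, c8}.
Ancestors of c16: {c10, c11, c14, c16, c2, c3, c4, c5, c8}.
Common ancestors: {c10, c11, c14, c16, c2, c3, c4, c5, c8}.
Among these, c16 is not an ancestor of any other common ancestor — it is the merge base.

c16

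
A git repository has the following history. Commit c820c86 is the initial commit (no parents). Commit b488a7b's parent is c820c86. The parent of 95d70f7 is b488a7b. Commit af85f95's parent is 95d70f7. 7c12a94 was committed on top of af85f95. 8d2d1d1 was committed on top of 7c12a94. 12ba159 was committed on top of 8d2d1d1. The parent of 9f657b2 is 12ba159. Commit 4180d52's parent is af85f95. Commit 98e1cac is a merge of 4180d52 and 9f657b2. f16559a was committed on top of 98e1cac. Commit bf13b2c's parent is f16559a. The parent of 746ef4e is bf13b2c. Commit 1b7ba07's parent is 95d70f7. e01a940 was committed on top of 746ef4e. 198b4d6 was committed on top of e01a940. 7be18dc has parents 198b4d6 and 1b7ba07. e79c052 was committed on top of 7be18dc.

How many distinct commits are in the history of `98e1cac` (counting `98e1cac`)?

Walking parent pointers from 98e1cac: reachable set = {12ba159, 4180d52, 7c12a94, 8d2d1d1, 95d70f7, 98e1cac, 9f657b2, af85f95, b488a7b, c820c86}.
That is 10 commits.

10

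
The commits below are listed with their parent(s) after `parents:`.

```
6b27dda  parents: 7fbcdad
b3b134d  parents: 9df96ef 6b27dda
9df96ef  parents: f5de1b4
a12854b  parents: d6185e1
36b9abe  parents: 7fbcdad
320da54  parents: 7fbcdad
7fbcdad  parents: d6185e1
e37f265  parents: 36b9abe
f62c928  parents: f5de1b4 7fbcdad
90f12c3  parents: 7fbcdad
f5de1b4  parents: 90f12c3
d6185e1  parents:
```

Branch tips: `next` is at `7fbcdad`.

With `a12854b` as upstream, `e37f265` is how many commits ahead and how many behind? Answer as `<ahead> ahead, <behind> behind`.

Reachable from e37f265: {36b9abe, 7fbcdad, d6185e1, e37f265}.
Reachable from a12854b: {a12854b, d6185e1}.
Only in e37f265's history (ahead): {36b9abe, 7fbcdad, e37f265} — 3.
Only in a12854b's history (behind): {a12854b} — 1.

3 ahead, 1 behind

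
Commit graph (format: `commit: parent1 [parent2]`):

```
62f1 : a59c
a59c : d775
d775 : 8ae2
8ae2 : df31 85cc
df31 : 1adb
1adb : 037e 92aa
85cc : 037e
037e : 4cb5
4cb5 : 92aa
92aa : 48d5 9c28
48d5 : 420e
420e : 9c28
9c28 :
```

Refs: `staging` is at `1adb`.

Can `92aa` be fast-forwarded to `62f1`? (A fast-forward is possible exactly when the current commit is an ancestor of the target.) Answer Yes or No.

A fast-forward from 92aa to 62f1 is possible iff 92aa is an ancestor of 62f1.
Ancestors of 62f1: {037e, 1adb, 420e, 48d5, 4cb5, 62f1, 85cc, 8ae2, 92aa, 9c28, a59c, d775, df31}.
92aa is among them, so fast-forward is possible.

Yes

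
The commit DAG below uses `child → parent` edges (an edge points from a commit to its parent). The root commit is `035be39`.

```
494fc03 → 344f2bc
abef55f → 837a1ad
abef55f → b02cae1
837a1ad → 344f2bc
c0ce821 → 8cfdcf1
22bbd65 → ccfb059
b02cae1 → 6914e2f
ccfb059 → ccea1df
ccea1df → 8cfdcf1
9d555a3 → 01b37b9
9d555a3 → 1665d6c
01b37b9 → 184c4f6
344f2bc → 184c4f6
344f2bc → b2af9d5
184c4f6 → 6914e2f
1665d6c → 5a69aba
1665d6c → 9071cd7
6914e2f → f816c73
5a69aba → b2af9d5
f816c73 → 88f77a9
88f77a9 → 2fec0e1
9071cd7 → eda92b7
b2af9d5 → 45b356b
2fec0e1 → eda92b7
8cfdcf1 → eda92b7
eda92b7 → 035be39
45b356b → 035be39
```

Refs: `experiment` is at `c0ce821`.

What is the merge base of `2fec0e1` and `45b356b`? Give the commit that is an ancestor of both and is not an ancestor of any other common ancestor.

Ancestors of 2fec0e1: {035be39, 2fec0e1, eda92b7}.
Ancestors of 45b356b: {035be39, 45b356b}.
Common ancestors: {035be39}.
The only common ancestor is 035be39, so it is the merge base.

035be39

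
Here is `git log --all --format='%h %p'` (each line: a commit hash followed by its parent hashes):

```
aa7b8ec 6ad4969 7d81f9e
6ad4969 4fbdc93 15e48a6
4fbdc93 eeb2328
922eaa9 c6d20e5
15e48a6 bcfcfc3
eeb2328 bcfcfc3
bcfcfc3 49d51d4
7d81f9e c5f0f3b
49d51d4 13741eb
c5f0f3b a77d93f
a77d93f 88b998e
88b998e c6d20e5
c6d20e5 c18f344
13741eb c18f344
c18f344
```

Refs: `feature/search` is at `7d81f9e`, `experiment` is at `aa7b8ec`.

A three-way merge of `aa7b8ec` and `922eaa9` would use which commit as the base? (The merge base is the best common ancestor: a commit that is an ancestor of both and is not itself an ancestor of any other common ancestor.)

Ancestors of aa7b8ec: {13741eb, 15e48a6, 49d51d4, 4fbdc93, 6ad4969, 7d81f9e, 88b998e, a77d93f, aa7b8ec, bcfcfc3, c18f344, c5f0f3b, c6d20e5, eeb2328}.
Ancestors of 922eaa9: {922eaa9, c18f344, c6d20e5}.
Common ancestors: {c18f344, c6d20e5}.
Among these, c6d20e5 is not an ancestor of any other common ancestor — it is the merge base.

c6d20e5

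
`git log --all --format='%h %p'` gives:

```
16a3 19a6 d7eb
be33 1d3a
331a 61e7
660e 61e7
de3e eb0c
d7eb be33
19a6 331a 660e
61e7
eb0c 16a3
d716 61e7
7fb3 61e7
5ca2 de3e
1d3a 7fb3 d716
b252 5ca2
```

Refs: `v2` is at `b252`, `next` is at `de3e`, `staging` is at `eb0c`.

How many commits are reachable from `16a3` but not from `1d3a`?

Reachable from 16a3: {16a3, 19a6, 1d3a, 331a, 61e7, 660e, 7fb3, be33, d716, d7eb}.
Reachable from 1d3a: {1d3a, 61e7, 7fb3, d716}.
In 16a3's history but not 1d3a's: {16a3, 19a6, 331a, 660e, be33, d7eb} — 6 commits.

6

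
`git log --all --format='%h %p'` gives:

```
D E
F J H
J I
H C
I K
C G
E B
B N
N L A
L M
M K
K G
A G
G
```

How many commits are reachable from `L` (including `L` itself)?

4

Walking parent pointers from L: reachable set = {G, K, L, M}.
That is 4 commits.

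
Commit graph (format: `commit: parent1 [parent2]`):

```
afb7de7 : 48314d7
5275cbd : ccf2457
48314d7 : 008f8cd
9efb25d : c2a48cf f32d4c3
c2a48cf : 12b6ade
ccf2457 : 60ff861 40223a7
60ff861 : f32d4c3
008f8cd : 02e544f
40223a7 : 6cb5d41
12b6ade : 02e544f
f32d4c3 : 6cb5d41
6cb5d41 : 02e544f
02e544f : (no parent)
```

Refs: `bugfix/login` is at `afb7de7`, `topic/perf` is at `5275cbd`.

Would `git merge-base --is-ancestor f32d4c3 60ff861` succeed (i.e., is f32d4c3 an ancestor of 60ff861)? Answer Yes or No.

Ancestors of 60ff861 (commits reachable by following parents): {02e544f, 60ff861, 6cb5d41, f32d4c3}.
f32d4c3 is in that set, so it is an ancestor of 60ff861.

Yes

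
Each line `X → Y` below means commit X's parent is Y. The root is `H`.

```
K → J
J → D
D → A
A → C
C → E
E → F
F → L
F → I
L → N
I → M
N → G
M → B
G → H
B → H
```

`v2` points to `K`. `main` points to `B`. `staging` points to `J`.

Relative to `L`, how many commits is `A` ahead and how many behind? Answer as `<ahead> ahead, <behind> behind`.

Reachable from A: {A, B, C, E, F, G, H, I, L, M, N}.
Reachable from L: {G, H, L, N}.
Only in A's history (ahead): {A, B, C, E, F, I, M} — 7.
Only in L's history (behind): {} — 0.

7 ahead, 0 behind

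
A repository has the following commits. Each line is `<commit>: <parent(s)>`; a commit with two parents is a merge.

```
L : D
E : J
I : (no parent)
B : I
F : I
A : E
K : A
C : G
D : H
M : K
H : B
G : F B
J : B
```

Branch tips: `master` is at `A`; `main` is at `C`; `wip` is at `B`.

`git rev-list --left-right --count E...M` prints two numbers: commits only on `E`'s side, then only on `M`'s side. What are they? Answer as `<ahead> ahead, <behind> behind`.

Reachable from E: {B, E, I, J}.
Reachable from M: {A, B, E, I, J, K, M}.
Only in E's history (ahead): {} — 0.
Only in M's history (behind): {A, K, M} — 3.

0 ahead, 3 behind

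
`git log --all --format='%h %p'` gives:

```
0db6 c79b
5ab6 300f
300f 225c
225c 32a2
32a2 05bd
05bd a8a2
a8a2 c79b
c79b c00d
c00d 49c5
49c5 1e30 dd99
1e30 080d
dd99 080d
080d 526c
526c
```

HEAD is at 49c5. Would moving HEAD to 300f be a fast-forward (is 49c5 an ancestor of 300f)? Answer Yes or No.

Yes

A fast-forward from 49c5 to 300f is possible iff 49c5 is an ancestor of 300f.
Ancestors of 300f: {05bd, 080d, 1e30, 225c, 300f, 32a2, 49c5, 526c, a8a2, c00d, c79b, dd99}.
49c5 is among them, so fast-forward is possible.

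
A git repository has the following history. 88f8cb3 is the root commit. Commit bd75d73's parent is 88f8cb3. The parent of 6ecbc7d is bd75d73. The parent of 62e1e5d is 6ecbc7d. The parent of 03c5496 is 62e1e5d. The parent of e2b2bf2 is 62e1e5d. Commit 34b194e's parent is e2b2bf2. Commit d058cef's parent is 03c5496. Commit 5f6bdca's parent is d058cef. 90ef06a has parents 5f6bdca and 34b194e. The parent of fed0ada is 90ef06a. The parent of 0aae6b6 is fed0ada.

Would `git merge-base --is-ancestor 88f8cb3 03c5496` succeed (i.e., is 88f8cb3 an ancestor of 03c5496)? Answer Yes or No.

Ancestors of 03c5496 (commits reachable by following parents): {03c5496, 62e1e5d, 6ecbc7d, 88f8cb3, bd75d73}.
88f8cb3 is in that set, so it is an ancestor of 03c5496.

Yes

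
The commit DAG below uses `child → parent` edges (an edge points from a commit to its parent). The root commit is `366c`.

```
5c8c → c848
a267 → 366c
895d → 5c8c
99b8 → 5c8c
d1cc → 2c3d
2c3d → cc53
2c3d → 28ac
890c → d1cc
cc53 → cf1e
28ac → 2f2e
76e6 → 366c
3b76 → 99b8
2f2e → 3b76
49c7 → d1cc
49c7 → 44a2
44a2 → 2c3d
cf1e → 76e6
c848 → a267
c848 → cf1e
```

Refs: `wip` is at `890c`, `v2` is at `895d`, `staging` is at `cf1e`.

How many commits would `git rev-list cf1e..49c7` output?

12

Reachable from 49c7: {28ac, 2c3d, 2f2e, 366c, 3b76, 44a2, 49c7, 5c8c, 76e6, 99b8, a267, c848, cc53, cf1e, d1cc}.
Reachable from cf1e: {366c, 76e6, cf1e}.
In 49c7's history but not cf1e's: {28ac, 2c3d, 2f2e, 3b76, 44a2, 49c7, 5c8c, 99b8, a267, c848, cc53, d1cc} — 12 commits.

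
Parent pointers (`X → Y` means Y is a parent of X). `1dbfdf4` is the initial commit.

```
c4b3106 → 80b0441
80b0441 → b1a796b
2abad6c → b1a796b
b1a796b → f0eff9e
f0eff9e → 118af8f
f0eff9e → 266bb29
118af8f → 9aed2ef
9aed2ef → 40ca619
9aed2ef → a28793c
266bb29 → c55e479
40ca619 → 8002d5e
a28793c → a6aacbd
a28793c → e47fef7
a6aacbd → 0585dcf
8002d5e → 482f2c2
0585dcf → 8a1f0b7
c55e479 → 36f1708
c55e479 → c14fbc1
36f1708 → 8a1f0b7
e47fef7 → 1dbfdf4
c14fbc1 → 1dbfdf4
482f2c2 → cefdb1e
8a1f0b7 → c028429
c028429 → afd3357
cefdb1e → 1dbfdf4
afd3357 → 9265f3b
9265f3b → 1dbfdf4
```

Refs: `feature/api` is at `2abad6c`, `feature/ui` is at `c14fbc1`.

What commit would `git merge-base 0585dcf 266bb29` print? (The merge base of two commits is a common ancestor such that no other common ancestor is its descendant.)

8a1f0b7

Ancestors of 0585dcf: {0585dcf, 1dbfdf4, 8a1f0b7, 9265f3b, afd3357, c028429}.
Ancestors of 266bb29: {1dbfdf4, 266bb29, 36f1708, 8a1f0b7, 9265f3b, afd3357, c028429, c14fbc1, c55e479}.
Common ancestors: {1dbfdf4, 8a1f0b7, 9265f3b, afd3357, c028429}.
Among these, 8a1f0b7 is not an ancestor of any other common ancestor — it is the merge base.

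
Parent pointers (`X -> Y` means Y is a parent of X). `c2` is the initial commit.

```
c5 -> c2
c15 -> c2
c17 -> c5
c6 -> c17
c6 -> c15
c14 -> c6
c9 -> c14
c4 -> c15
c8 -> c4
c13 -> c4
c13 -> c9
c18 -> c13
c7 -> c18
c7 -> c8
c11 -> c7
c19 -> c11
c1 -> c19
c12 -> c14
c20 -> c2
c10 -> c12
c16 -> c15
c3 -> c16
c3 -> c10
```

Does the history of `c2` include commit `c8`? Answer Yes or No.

No

Ancestors of c2: {c2}.
c8 is not in that set, so it is not an ancestor of c2.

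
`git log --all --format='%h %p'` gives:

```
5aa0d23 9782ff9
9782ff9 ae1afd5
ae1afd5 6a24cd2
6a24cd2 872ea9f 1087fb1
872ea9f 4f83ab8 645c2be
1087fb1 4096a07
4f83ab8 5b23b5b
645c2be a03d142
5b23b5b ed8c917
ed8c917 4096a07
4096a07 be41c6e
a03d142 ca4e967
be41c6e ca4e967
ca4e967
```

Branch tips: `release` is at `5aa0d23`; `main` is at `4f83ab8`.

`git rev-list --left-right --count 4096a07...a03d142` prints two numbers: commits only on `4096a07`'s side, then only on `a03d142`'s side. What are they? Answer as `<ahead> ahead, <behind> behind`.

Reachable from 4096a07: {4096a07, be41c6e, ca4e967}.
Reachable from a03d142: {a03d142, ca4e967}.
Only in 4096a07's history (ahead): {4096a07, be41c6e} — 2.
Only in a03d142's history (behind): {a03d142} — 1.

2 ahead, 1 behind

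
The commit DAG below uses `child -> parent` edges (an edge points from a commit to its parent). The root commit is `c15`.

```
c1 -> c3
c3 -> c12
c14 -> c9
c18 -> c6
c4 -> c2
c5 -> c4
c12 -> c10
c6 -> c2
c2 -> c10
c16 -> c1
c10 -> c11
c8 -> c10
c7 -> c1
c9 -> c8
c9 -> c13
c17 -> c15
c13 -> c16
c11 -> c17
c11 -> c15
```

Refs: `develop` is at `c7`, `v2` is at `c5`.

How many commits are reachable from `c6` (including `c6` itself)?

Walking parent pointers from c6: reachable set = {c10, c11, c15, c17, c2, c6}.
That is 6 commits.

6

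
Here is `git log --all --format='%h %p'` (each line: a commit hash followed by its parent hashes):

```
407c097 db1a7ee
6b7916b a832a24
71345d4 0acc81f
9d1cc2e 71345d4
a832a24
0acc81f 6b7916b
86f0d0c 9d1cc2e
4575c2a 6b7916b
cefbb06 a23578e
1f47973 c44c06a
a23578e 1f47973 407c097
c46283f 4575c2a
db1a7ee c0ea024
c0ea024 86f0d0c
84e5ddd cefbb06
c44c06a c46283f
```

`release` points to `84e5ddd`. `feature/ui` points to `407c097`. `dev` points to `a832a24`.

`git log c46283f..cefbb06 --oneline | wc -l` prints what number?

Reachable from cefbb06: {0acc81f, 1f47973, 407c097, 4575c2a, 6b7916b, 71345d4, 86f0d0c, 9d1cc2e, a23578e, a832a24, c0ea024, c44c06a, c46283f, cefbb06, db1a7ee}.
Reachable from c46283f: {4575c2a, 6b7916b, a832a24, c46283f}.
In cefbb06's history but not c46283f's: {0acc81f, 1f47973, 407c097, 71345d4, 86f0d0c, 9d1cc2e, a23578e, c0ea024, c44c06a, cefbb06, db1a7ee} — 11 commits.

11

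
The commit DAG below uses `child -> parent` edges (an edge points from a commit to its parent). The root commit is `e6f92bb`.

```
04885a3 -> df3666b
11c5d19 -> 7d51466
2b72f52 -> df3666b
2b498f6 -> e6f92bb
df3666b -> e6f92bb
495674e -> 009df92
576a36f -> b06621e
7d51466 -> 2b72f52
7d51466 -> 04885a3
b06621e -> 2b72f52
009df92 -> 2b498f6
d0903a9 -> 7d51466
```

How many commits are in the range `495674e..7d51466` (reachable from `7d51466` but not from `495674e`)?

Reachable from 7d51466: {04885a3, 2b72f52, 7d51466, df3666b, e6f92bb}.
Reachable from 495674e: {009df92, 2b498f6, 495674e, e6f92bb}.
In 7d51466's history but not 495674e's: {04885a3, 2b72f52, 7d51466, df3666b} — 4 commits.

4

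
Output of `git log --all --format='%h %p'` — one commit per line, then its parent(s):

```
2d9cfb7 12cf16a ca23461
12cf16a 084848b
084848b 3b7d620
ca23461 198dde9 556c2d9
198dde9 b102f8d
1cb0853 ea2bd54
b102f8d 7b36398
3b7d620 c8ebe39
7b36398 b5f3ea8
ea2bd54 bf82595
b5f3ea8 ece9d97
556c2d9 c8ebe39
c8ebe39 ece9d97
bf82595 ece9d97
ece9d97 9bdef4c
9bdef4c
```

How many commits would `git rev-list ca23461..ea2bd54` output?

2

Reachable from ea2bd54: {9bdef4c, bf82595, ea2bd54, ece9d97}.
Reachable from ca23461: {198dde9, 556c2d9, 7b36398, 9bdef4c, b102f8d, b5f3ea8, c8ebe39, ca23461, ece9d97}.
In ea2bd54's history but not ca23461's: {bf82595, ea2bd54} — 2 commits.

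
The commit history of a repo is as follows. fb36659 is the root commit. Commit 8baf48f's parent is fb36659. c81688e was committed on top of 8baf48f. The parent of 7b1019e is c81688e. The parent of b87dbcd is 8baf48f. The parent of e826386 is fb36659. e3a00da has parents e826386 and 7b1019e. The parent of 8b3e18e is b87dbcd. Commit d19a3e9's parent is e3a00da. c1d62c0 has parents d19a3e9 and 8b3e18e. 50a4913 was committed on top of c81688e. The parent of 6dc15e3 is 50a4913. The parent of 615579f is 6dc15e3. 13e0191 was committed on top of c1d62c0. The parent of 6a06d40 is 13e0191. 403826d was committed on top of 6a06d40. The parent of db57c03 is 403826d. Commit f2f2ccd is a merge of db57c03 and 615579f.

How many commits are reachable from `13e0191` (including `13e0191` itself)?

11

Walking parent pointers from 13e0191: reachable set = {13e0191, 7b1019e, 8b3e18e, 8baf48f, b87dbcd, c1d62c0, c81688e, d19a3e9, e3a00da, e826386, fb36659}.
That is 11 commits.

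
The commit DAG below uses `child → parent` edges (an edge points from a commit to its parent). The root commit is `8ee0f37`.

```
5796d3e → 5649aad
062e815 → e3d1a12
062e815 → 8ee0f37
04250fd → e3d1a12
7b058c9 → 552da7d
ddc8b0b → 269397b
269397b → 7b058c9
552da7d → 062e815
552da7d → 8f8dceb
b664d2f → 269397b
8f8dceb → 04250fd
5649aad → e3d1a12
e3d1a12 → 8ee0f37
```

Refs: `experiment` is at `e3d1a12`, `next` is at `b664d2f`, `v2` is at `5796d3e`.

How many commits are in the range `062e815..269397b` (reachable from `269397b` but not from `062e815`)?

5

Reachable from 269397b: {04250fd, 062e815, 269397b, 552da7d, 7b058c9, 8ee0f37, 8f8dceb, e3d1a12}.
Reachable from 062e815: {062e815, 8ee0f37, e3d1a12}.
In 269397b's history but not 062e815's: {04250fd, 269397b, 552da7d, 7b058c9, 8f8dceb} — 5 commits.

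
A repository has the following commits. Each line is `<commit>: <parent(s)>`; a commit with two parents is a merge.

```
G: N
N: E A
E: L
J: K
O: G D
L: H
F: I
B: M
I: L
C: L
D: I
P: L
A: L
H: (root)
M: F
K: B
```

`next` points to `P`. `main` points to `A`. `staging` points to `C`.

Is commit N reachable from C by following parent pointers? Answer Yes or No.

No

Ancestors of C: {C, H, L}.
N is not in that set, so it is not an ancestor of C.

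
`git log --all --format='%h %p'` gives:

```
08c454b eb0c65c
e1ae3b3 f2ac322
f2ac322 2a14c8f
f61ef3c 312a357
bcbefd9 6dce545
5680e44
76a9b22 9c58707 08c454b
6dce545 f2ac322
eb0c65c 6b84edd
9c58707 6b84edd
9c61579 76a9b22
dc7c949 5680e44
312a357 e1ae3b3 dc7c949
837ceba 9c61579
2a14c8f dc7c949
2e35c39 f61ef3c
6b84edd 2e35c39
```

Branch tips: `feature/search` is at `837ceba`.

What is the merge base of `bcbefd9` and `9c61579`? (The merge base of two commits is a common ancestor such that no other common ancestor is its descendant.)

f2ac322

Ancestors of bcbefd9: {2a14c8f, 5680e44, 6dce545, bcbefd9, dc7c949, f2ac322}.
Ancestors of 9c61579: {08c454b, 2a14c8f, 2e35c39, 312a357, 5680e44, 6b84edd, 76a9b22, 9c58707, 9c61579, dc7c949, e1ae3b3, eb0c65c, f2ac322, f61ef3c}.
Common ancestors: {2a14c8f, 5680e44, dc7c949, f2ac322}.
Among these, f2ac322 is not an ancestor of any other common ancestor — it is the merge base.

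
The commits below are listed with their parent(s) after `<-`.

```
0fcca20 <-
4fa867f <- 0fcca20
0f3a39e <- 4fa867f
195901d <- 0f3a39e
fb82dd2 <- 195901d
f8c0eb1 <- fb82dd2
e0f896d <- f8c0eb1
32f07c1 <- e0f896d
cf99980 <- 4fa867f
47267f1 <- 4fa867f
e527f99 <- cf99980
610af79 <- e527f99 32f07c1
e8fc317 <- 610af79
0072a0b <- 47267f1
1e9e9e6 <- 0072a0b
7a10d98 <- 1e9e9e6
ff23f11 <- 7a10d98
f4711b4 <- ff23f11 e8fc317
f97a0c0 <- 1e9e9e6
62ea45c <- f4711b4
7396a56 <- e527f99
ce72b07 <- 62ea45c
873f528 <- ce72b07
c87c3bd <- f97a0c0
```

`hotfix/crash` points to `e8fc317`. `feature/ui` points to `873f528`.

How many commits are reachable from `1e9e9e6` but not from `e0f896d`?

Reachable from 1e9e9e6: {0072a0b, 0fcca20, 1e9e9e6, 47267f1, 4fa867f}.
Reachable from e0f896d: {0f3a39e, 0fcca20, 195901d, 4fa867f, e0f896d, f8c0eb1, fb82dd2}.
In 1e9e9e6's history but not e0f896d's: {0072a0b, 1e9e9e6, 47267f1} — 3 commits.

3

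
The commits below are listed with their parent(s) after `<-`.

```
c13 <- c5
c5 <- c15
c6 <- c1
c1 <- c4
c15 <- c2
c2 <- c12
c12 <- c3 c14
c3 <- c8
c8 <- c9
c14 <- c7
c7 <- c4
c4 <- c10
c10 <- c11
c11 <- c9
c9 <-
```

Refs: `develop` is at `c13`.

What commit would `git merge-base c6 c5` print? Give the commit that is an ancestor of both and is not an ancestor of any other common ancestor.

Ancestors of c6: {c1, c10, c11, c4, c6, c9}.
Ancestors of c5: {c10, c11, c12, c14, c15, c2, c3, c4, c5, c7, c8, c9}.
Common ancestors: {c10, c11, c4, c9}.
Among these, c4 is not an ancestor of any other common ancestor — it is the merge base.

c4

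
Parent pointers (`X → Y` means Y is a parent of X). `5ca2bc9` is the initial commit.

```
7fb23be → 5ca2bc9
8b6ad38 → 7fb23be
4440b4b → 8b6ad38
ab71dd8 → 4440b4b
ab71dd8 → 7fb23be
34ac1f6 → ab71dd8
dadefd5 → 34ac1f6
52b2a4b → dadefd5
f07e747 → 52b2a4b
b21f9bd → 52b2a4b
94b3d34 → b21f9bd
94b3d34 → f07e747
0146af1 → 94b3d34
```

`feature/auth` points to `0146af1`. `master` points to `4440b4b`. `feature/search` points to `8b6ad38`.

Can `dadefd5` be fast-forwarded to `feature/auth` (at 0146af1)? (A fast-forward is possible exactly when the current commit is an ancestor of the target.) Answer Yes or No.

A fast-forward from dadefd5 to 0146af1 is possible iff dadefd5 is an ancestor of 0146af1.
Ancestors of 0146af1: {0146af1, 34ac1f6, 4440b4b, 52b2a4b, 5ca2bc9, 7fb23be, 8b6ad38, 94b3d34, ab71dd8, b21f9bd, dadefd5, f07e747}.
dadefd5 is among them, so fast-forward is possible.

Yes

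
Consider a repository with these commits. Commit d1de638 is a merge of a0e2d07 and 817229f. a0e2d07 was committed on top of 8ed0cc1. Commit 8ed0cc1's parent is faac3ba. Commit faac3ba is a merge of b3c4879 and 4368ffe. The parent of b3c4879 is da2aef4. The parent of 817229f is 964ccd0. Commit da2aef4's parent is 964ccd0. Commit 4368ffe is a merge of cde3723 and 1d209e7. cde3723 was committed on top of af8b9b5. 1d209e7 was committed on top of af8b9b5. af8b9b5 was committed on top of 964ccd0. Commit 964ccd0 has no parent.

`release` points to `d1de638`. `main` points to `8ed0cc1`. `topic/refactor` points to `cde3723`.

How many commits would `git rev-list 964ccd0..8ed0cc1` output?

8

Reachable from 8ed0cc1: {1d209e7, 4368ffe, 8ed0cc1, 964ccd0, af8b9b5, b3c4879, cde3723, da2aef4, faac3ba}.
Reachable from 964ccd0: {964ccd0}.
In 8ed0cc1's history but not 964ccd0's: {1d209e7, 4368ffe, 8ed0cc1, af8b9b5, b3c4879, cde3723, da2aef4, faac3ba} — 8 commits.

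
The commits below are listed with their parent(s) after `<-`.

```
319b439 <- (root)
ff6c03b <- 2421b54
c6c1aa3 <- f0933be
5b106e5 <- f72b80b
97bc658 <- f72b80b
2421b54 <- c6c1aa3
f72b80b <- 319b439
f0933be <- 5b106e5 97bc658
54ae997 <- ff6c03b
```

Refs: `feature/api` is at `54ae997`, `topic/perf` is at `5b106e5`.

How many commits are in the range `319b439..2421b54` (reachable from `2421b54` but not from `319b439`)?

Reachable from 2421b54: {2421b54, 319b439, 5b106e5, 97bc658, c6c1aa3, f0933be, f72b80b}.
Reachable from 319b439: {319b439}.
In 2421b54's history but not 319b439's: {2421b54, 5b106e5, 97bc658, c6c1aa3, f0933be, f72b80b} — 6 commits.

6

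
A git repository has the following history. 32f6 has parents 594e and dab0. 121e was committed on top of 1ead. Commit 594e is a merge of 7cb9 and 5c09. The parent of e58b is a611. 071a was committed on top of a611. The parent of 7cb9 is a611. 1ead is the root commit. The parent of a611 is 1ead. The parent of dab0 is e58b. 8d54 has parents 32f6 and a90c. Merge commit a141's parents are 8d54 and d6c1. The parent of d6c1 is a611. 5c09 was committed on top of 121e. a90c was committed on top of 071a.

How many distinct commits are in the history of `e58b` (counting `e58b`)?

Walking parent pointers from e58b: reachable set = {1ead, a611, e58b}.
That is 3 commits.

3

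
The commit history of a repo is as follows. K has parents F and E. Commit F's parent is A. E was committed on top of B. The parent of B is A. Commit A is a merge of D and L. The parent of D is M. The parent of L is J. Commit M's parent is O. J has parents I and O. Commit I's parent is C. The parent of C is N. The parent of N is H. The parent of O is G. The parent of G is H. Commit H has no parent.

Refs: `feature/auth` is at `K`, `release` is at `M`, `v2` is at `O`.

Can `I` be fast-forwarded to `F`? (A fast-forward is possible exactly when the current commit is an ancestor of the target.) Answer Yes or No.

A fast-forward from I to F is possible iff I is an ancestor of F.
Ancestors of F: {A, C, D, F, G, H, I, J, L, M, N, O}.
I is among them, so fast-forward is possible.

Yes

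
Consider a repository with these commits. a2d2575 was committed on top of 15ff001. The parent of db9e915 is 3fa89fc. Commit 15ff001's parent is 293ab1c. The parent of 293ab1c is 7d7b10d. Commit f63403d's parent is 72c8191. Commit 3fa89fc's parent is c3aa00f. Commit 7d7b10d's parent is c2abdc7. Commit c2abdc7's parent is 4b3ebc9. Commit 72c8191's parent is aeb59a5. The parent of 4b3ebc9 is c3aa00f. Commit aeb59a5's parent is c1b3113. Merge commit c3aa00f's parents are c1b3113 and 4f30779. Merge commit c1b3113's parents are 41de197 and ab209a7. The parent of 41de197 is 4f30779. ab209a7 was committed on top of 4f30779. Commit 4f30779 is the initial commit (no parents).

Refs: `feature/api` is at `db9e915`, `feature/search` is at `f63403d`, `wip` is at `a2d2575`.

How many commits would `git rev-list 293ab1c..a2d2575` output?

2

Reachable from a2d2575: {15ff001, 293ab1c, 41de197, 4b3ebc9, 4f30779, 7d7b10d, a2d2575, ab209a7, c1b3113, c2abdc7, c3aa00f}.
Reachable from 293ab1c: {293ab1c, 41de197, 4b3ebc9, 4f30779, 7d7b10d, ab209a7, c1b3113, c2abdc7, c3aa00f}.
In a2d2575's history but not 293ab1c's: {15ff001, a2d2575} — 2 commits.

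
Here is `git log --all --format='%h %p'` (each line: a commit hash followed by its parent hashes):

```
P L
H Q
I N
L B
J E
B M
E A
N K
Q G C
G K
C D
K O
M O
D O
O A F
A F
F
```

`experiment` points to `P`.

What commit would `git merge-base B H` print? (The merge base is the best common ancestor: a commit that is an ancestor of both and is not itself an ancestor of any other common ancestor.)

Ancestors of B: {A, B, F, M, O}.
Ancestors of H: {A, C, D, F, G, H, K, O, Q}.
Common ancestors: {A, F, O}.
Among these, O is not an ancestor of any other common ancestor — it is the merge base.

O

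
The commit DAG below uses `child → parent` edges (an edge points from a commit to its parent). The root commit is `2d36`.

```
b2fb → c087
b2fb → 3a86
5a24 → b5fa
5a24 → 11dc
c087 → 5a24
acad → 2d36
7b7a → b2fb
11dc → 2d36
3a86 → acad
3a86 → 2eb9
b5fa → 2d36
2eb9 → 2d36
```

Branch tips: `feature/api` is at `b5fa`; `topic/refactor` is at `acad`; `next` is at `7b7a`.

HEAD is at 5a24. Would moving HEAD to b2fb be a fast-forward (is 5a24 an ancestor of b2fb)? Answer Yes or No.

A fast-forward from 5a24 to b2fb is possible iff 5a24 is an ancestor of b2fb.
Ancestors of b2fb: {11dc, 2d36, 2eb9, 3a86, 5a24, acad, b2fb, b5fa, c087}.
5a24 is among them, so fast-forward is possible.

Yes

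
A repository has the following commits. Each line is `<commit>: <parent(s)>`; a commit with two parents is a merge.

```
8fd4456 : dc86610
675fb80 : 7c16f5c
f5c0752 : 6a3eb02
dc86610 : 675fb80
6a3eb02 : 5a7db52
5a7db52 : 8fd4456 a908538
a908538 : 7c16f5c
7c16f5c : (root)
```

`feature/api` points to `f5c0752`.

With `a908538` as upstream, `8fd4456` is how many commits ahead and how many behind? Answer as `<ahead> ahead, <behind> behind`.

Reachable from 8fd4456: {675fb80, 7c16f5c, 8fd4456, dc86610}.
Reachable from a908538: {7c16f5c, a908538}.
Only in 8fd4456's history (ahead): {675fb80, 8fd4456, dc86610} — 3.
Only in a908538's history (behind): {a908538} — 1.

3 ahead, 1 behind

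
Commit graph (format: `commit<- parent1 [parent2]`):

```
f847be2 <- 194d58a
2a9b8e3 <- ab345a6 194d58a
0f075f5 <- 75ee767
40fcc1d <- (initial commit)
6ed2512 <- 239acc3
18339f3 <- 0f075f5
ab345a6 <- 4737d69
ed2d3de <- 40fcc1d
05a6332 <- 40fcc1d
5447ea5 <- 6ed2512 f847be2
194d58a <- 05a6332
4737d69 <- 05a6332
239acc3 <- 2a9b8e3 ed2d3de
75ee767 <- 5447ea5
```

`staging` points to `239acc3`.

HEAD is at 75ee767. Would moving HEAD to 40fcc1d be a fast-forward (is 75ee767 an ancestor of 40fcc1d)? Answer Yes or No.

A fast-forward from 75ee767 to 40fcc1d is possible iff 75ee767 is an ancestor of 40fcc1d.
Ancestors of 40fcc1d: {40fcc1d}.
75ee767 is not among them, so fast-forward is not possible.

No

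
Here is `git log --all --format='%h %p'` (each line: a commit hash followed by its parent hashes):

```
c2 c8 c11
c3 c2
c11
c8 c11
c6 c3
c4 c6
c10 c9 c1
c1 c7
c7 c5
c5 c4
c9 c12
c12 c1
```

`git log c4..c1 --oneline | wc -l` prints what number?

3

Reachable from c1: {c1, c11, c2, c3, c4, c5, c6, c7, c8}.
Reachable from c4: {c11, c2, c3, c4, c6, c8}.
In c1's history but not c4's: {c1, c5, c7} — 3 commits.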